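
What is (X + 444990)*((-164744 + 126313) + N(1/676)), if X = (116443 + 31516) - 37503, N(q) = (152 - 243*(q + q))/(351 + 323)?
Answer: -2431462598502597/113906 ≈ -2.1346e+10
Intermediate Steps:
N(q) = 76/337 - 243*q/337 (N(q) = (152 - 486*q)/674 = (152 - 486*q)*(1/674) = 76/337 - 243*q/337)
X = 110456 (X = 147959 - 37503 = 110456)
(X + 444990)*((-164744 + 126313) + N(1/676)) = (110456 + 444990)*((-164744 + 126313) + (76/337 - 243/337/676)) = 555446*(-38431 + (76/337 - 243/337*1/676)) = 555446*(-38431 + (76/337 - 243/227812)) = 555446*(-38431 + 51133/227812) = 555446*(-8754991839/227812) = -2431462598502597/113906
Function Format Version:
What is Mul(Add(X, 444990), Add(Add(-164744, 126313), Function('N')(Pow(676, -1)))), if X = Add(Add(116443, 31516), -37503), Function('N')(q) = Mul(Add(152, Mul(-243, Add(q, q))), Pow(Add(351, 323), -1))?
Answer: Rational(-2431462598502597, 113906) ≈ -2.1346e+10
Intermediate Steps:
Function('N')(q) = Add(Rational(76, 337), Mul(Rational(-243, 337), q)) (Function('N')(q) = Mul(Add(152, Mul(-243, Mul(2, q))), Pow(674, -1)) = Mul(Add(152, Mul(-486, q)), Rational(1, 674)) = Add(Rational(76, 337), Mul(Rational(-243, 337), q)))
X = 110456 (X = Add(147959, -37503) = 110456)
Mul(Add(X, 444990), Add(Add(-164744, 126313), Function('N')(Pow(676, -1)))) = Mul(Add(110456, 444990), Add(Add(-164744, 126313), Add(Rational(76, 337), Mul(Rational(-243, 337), Pow(676, -1))))) = Mul(555446, Add(-38431, Add(Rational(76, 337), Mul(Rational(-243, 337), Rational(1, 676))))) = Mul(555446, Add(-38431, Add(Rational(76, 337), Rational(-243, 227812)))) = Mul(555446, Add(-38431, Rational(51133, 227812))) = Mul(555446, Rational(-8754991839, 227812)) = Rational(-2431462598502597, 113906)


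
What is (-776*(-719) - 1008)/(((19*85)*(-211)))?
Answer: -556936/340765 ≈ -1.6344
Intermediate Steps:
(-776*(-719) - 1008)/(((19*85)*(-211))) = (557944 - 1008)/((1615*(-211))) = 556936/(-340765) = 556936*(-1/340765) = -556936/340765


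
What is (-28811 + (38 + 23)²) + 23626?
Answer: -1464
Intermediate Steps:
(-28811 + (38 + 23)²) + 23626 = (-28811 + 61²) + 23626 = (-28811 + 3721) + 23626 = -25090 + 23626 = -1464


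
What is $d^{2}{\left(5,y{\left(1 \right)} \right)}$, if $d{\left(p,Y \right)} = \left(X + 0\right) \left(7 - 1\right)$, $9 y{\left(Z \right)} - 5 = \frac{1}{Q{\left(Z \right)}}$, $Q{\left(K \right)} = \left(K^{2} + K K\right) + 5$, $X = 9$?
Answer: $2916$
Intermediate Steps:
$Q{\left(K \right)} = 5 + 2 K^{2}$ ($Q{\left(K \right)} = \left(K^{2} + K^{2}\right) + 5 = 2 K^{2} + 5 = 5 + 2 K^{2}$)
$y{\left(Z \right)} = \frac{5}{9} + \frac{1}{9 \left(5 + 2 Z^{2}\right)}$
$d{\left(p,Y \right)} = 54$ ($d{\left(p,Y \right)} = \left(9 + 0\right) \left(7 - 1\right) = 9 \cdot 6 = 54$)
$d^{2}{\left(5,y{\left(1 \right)} \right)} = 54^{2} = 2916$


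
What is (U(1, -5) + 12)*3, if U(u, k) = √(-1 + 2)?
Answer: 39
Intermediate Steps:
U(u, k) = 1 (U(u, k) = √1 = 1)
(U(1, -5) + 12)*3 = (1 + 12)*3 = 13*3 = 39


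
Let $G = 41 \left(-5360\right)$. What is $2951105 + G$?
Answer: $2731345$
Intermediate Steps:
$G = -219760$
$2951105 + G = 2951105 - 219760 = 2731345$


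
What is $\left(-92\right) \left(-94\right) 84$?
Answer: $726432$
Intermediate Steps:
$\left(-92\right) \left(-94\right) 84 = 8648 \cdot 84 = 726432$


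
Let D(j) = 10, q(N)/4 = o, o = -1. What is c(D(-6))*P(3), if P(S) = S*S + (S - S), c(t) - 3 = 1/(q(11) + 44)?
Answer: 1089/40 ≈ 27.225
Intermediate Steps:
q(N) = -4 (q(N) = 4*(-1) = -4)
c(t) = 121/40 (c(t) = 3 + 1/(-4 + 44) = 3 + 1/40 = 121/40)
P(S) = S**2 (P(S) = S**2 + 0 = S**2)
c(D(-6))*P(3) = (121/40)*3**2 = (121/40)*9 = 1089/40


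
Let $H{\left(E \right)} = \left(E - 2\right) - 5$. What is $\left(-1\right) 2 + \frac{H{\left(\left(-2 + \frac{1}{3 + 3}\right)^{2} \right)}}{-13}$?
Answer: $- \frac{805}{468} \approx -1.7201$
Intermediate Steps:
$H{\left(E \right)} = -7 + E$ ($H{\left(E \right)} = \left(-2 + E\right) - 5 = -7 + E$)
$\left(-1\right) 2 + \frac{H{\left(\left(-2 + \frac{1}{3 + 3}\right)^{2} \right)}}{-13} = \left(-1\right) 2 + \frac{-7 + \left(-2 + \frac{1}{3 + 3}\right)^{2}}{-13} = -2 + \left(-7 + \left(-2 + \frac{1}{6}\right)^{2}\right) \left(- \frac{1}{13}\right) = -2 + \left(-7 + \left(- \frac{11}{6}\right)^{2}\right) \left(- \frac{1}{13}\right) = -2 + \left(-7 + \frac{121}{36}\right) \left(- \frac{1}{13}\right) = -2 - - \frac{131}{468} = -2 + \frac{131}{468} = - \frac{805}{468}$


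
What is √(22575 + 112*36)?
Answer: 7*√543 ≈ 163.12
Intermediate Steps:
√(22575 + 112*36) = √(22575 + 4032) = √26607 = 7*√543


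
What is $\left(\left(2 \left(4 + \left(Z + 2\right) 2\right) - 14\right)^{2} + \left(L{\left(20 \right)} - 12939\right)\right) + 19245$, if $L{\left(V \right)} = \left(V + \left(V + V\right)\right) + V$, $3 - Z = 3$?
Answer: $6390$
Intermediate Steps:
$Z = 0$ ($Z = 3 - 3 = 0$)
$L{\left(V \right)} = 4 V$ ($L{\left(V \right)} = \left(V + 2 V\right) + V = 3 V + V = 4 V$)
$\left(\left(2 \left(4 + \left(Z + 2\right) 2\right) - 14\right)^{2} + \left(L{\left(20 \right)} - 12939\right)\right) + 19245 = \left(\left(2 \left(4 + \left(0 + 2\right) 2\right) - 14\right)^{2} + \left(4 \cdot 20 - 12939\right)\right) + 19245 = \left(\left(2 \left(4 + 2 \cdot 2\right) - 14\right)^{2} + \left(80 - 12939\right)\right) + 19245 = \left(\left(2 \left(4 + 4\right) - 14\right)^{2} - 12859\right) + 19245 = \left(\left(2 \cdot 8 - 14\right)^{2} - 12859\right) + 19245 = \left(\left(16 - 14\right)^{2} - 12859\right) + 19245 = \left(2^{2} - 12859\right) + 19245 = \left(4 - 12859\right) + 19245 = -12855 + 19245 = 6390$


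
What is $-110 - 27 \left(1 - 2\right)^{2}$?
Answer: $-137$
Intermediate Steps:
$-110 - 27 \left(1 - 2\right)^{2} = -110 - 27 \left(-1\right)^{2} = -110 - 27 = -137$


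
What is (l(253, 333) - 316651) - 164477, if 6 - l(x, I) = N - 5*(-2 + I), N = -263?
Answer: -479204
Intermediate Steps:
l(x, I) = 259 + 5*I (l(x, I) = 6 - (-263 - 5*(-2 + I)) = 6 - (-263 + (10 - 5*I)) = 6 - (-253 - 5*I) = 6 + (253 + 5*I) = 259 + 5*I)
(l(253, 333) - 316651) - 164477 = ((259 + 5*333) - 316651) - 164477 = ((259 + 1665) - 316651) - 164477 = (1924 - 316651) - 164477 = -314727 - 164477 = -479204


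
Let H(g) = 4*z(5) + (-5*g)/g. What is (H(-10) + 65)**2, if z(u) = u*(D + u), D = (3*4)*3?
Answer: 774400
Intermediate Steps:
D = 36 (D = 12*3 = 36)
z(u) = u*(36 + u)
H(g) = 815 (H(g) = 4*(5*(36 + 5)) + (-5*g)/g = 4*(5*41) - 5 = 4*205 - 5 = 820 - 5 = 815)
(H(-10) + 65)**2 = (815 + 65)**2 = 880**2 = 774400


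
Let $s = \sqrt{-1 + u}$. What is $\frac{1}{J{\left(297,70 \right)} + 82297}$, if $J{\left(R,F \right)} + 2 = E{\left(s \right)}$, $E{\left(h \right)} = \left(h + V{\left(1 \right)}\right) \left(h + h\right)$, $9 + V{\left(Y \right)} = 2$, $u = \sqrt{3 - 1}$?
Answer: $\frac{1}{82293 - 14 \sqrt{-1 + \sqrt{2}} + 2 \sqrt{2}} \approx 1.2153 \cdot 10^{-5}$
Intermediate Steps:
$u = \sqrt{2} \approx 1.4142$
$s = \sqrt{-1 + \sqrt{2}} \approx 0.64359$
$V{\left(Y \right)} = -7$ ($V{\left(Y \right)} = -9 + 2 = -7$)
$E{\left(h \right)} = 2 h \left(-7 + h\right)$ ($E{\left(h \right)} = \left(h - 7\right) \left(h + h\right) = \left(-7 + h\right) 2 h = 2 h \left(-7 + h\right)$)
$J{\left(R,F \right)} = -2 + 2 \sqrt{-1 + \sqrt{2}} \left(-7 + \sqrt{-1 + \sqrt{2}}\right)$
$\frac{1}{J{\left(297,70 \right)} + 82297} = \frac{1}{\left(-4 - 14 \sqrt{-1 + \sqrt{2}} + 2 \sqrt{2}\right) + 82297} = \frac{1}{82293 - 14 \sqrt{-1 + \sqrt{2}} + 2 \sqrt{2}}$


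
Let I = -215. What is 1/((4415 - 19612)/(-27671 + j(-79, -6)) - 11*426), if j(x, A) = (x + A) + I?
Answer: -27971/131056909 ≈ -0.00021343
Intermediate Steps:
j(x, A) = -215 + A + x (j(x, A) = (x + A) - 215 = (A + x) - 215 = -215 + A + x)
1/((4415 - 19612)/(-27671 + j(-79, -6)) - 11*426) = 1/((4415 - 19612)/(-27671 + (-215 - 6 - 79)) - 11*426) = 1/(-15197/(-27671 - 300) - 4686) = 1/(-15197/(-27971) - 4686) = 1/(-15197*(-1/27971) - 4686) = 1/(15197/27971 - 4686) = 1/(-131056909/27971) = -27971/131056909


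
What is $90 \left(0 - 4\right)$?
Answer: $-360$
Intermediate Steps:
$90 \left(0 - 4\right) = 90 \left(-4\right) = -360$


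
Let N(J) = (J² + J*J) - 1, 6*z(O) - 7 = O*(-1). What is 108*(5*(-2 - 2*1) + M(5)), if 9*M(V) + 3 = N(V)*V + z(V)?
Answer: 748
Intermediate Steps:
z(O) = 7/6 - O/6 (z(O) = 7/6 + (O*(-1))/6 = 7/6 + (-O)/6 = 7/6 - O/6)
N(J) = -1 + 2*J² (N(J) = (J² + J²) - 1 = 2*J² - 1 = -1 + 2*J²)
M(V) = -11/54 - V/54 + V*(-1 + 2*V²)/9 (M(V) = -⅓ + ((-1 + 2*V²)*V + (7/6 - V/6))/9 = -⅓ + (V*(-1 + 2*V²) + (7/6 - V/6))/9 = -⅓ + (7/6 - V/6 + V*(-1 + 2*V²))/9 = -⅓ + (7/54 - V/54 + V*(-1 + 2*V²)/9) = -11/54 - V/54 + V*(-1 + 2*V²)/9)
108*(5*(-2 - 2*1) + M(5)) = 108*(5*(-2 - 2*1) + (-11/54 - 7/54*5 + (2/9)*5³)) = 108*(5*(-2 - 2) + (-11/54 - 35/54 + (2/9)*125)) = 108*(5*(-4) + (-11/54 - 35/54 + 250/9)) = 108*(-20 + 727/27) = 108*(187/27) = 748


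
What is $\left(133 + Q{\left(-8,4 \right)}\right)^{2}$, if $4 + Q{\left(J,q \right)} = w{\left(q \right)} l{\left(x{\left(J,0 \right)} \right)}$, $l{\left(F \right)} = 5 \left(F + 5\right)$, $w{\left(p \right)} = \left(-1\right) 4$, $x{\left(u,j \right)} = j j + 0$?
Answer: $841$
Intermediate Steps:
$x{\left(u,j \right)} = j^{2}$ ($x{\left(u,j \right)} = j^{2} + 0 = j^{2}$)
$w{\left(p \right)} = -4$
$l{\left(F \right)} = 25 + 5 F$ ($l{\left(F \right)} = 5 \left(5 + F\right) = 25 + 5 F$)
$Q{\left(J,q \right)} = -104$ ($Q{\left(J,q \right)} = -4 - 4 \left(25 + 5 \cdot 0^{2}\right) = -4 - 4 \left(25 + 5 \cdot 0\right) = -4 - 4 \left(25 + 0\right) = -4 - 100 = -104$)
$\left(133 + Q{\left(-8,4 \right)}\right)^{2} = \left(133 - 104\right)^{2} = 29^{2} = 841$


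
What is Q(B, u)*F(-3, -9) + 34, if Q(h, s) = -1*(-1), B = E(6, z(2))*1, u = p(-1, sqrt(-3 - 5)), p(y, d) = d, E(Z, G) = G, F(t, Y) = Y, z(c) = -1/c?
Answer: 25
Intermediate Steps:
u = 2*I*sqrt(2) (u = sqrt(-3 - 5) = sqrt(-8) = 2*I*sqrt(2) ≈ 2.8284*I)
B = -1/2 (B = -1/2*1 = -1/2 ≈ -0.50000)
Q(h, s) = 1
Q(B, u)*F(-3, -9) + 34 = 1*(-9) + 34 = -9 + 34 = 25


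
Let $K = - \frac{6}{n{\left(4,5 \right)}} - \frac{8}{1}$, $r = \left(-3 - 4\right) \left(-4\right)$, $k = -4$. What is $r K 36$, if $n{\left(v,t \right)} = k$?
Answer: $-6552$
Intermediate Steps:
$n{\left(v,t \right)} = -4$
$r = 28$ ($r = \left(-7\right) \left(-4\right) = 28$)
$K = - \frac{13}{2}$ ($K = - \frac{6}{-4} - \frac{8}{1} = \left(-6\right) \left(- \frac{1}{4}\right) - 8 = \frac{3}{2} - 8 = - \frac{13}{2} \approx -6.5$)
$r K 36 = 28 \left(- \frac{13}{2}\right) 36 = \left(-182\right) 36 = -6552$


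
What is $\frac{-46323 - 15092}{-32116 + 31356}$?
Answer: $\frac{12283}{152} \approx 80.809$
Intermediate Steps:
$\frac{-46323 - 15092}{-32116 + 31356} = - \frac{61415}{-760} = \left(-61415\right) \left(- \frac{1}{760}\right) = \frac{12283}{152}$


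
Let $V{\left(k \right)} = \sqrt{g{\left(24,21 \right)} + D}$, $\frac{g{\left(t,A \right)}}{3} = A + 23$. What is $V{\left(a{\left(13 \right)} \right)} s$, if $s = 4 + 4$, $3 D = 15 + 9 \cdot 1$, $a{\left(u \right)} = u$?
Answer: $16 \sqrt{35} \approx 94.657$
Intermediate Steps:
$g{\left(t,A \right)} = 69 + 3 A$ ($g{\left(t,A \right)} = 3 \left(A + 23\right) = 3 \left(23 + A\right) = 69 + 3 A$)
$D = 8$ ($D = \frac{15 + 9 \cdot 1}{3} = \frac{15 + 9}{3} = \frac{1}{3} \cdot 24 = 8$)
$s = 8$
$V{\left(k \right)} = 2 \sqrt{35}$ ($V{\left(k \right)} = \sqrt{\left(69 + 3 \cdot 21\right) + 8} = \sqrt{\left(69 + 63\right) + 8} = \sqrt{132 + 8} = \sqrt{140} = 2 \sqrt{35}$)
$V{\left(a{\left(13 \right)} \right)} s = 2 \sqrt{35} \cdot 8 = 16 \sqrt{35}$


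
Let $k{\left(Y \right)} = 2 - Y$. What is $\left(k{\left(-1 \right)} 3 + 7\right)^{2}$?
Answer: $256$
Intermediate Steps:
$\left(k{\left(-1 \right)} 3 + 7\right)^{2} = \left(\left(2 - -1\right) 3 + 7\right)^{2} = \left(\left(2 + 1\right) 3 + 7\right)^{2} = \left(3 \cdot 3 + 7\right)^{2} = \left(9 + 7\right)^{2} = 16^{2} = 256$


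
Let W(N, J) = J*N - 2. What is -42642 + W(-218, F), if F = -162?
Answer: -7328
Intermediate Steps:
W(N, J) = -2 + J*N
-42642 + W(-218, F) = -42642 + (-2 - 162*(-218)) = -42642 + (-2 + 35316) = -42642 + 35314 = -7328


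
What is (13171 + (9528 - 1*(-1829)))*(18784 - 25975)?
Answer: -176380848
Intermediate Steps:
(13171 + (9528 - 1*(-1829)))*(18784 - 25975) = (13171 + (9528 + 1829))*(-7191) = (13171 + 11357)*(-7191) = 24528*(-7191) = -176380848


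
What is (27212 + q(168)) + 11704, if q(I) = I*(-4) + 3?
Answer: 38247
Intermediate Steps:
q(I) = 3 - 4*I (q(I) = -4*I + 3 = 3 - 4*I)
(27212 + q(168)) + 11704 = (27212 + (3 - 4*168)) + 11704 = (27212 + (3 - 672)) + 11704 = (27212 - 669) + 11704 = 26543 + 11704 = 38247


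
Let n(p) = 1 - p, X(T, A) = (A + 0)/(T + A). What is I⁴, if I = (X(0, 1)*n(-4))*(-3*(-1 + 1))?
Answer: 0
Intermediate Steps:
X(T, A) = A/(A + T)
I = 0 (I = ((1/(1 + 0))*(1 - 1*(-4)))*(-3*(-1 + 1)) = ((1/1)*(1 + 4))*(-3*0) = ((1*1)*5)*0 = (1*5)*0 = 5*0 = 0)
I⁴ = 0⁴ = 0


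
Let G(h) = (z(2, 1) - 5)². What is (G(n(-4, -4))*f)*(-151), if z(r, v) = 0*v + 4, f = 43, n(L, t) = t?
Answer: -6493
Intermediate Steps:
z(r, v) = 4 (z(r, v) = 0 + 4 = 4)
G(h) = 1 (G(h) = (4 - 5)² = (-1)² = 1)
(G(n(-4, -4))*f)*(-151) = (1*43)*(-151) = 43*(-151) = -6493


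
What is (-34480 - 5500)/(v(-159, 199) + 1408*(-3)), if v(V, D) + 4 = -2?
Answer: 3998/423 ≈ 9.4515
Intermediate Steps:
v(V, D) = -6 (v(V, D) = -4 - 2 = -6)
(-34480 - 5500)/(v(-159, 199) + 1408*(-3)) = (-34480 - 5500)/(-6 + 1408*(-3)) = -39980/(-6 - 4224) = -39980/(-4230) = -39980*(-1/4230) = 3998/423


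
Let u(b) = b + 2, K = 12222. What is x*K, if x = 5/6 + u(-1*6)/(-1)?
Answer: 59073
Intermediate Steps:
u(b) = 2 + b
x = 29/6 (x = 5/6 + (2 - 1*6)/(-1) = 5*(⅙) + (2 - 6)*(-1) = ⅚ - 4*(-1) = ⅚ + 4 = 29/6 ≈ 4.8333)
x*K = (29/6)*12222 = 59073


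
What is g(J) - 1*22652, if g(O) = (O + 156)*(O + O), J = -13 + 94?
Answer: 15742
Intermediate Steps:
J = 81
g(O) = 2*O*(156 + O) (g(O) = (156 + O)*(2*O) = 2*O*(156 + O))
g(J) - 1*22652 = 2*81*(156 + 81) - 1*22652 = 2*81*237 - 22652 = 38394 - 22652 = 15742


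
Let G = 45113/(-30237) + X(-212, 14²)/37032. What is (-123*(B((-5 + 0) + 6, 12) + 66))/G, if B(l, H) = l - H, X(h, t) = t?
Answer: 631251499230/138724847 ≈ 4550.4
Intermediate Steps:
G = -138724847/93311382 (G = 45113/(-30237) + 14²/37032 = 45113*(-1/30237) + 196*(1/37032) = -45113/30237 + 49/9258 = -138724847/93311382 ≈ -1.4867)
(-123*(B((-5 + 0) + 6, 12) + 66))/G = (-123*((((-5 + 0) + 6) - 1*12) + 66))/(-138724847/93311382) = -123*(((-5 + 6) - 12) + 66)*(-93311382/138724847) = -123*((1 - 12) + 66)*(-93311382/138724847) = -123*(-11 + 66)*(-93311382/138724847) = -123*55*(-93311382/138724847) = -6765*(-93311382/138724847) = 631251499230/138724847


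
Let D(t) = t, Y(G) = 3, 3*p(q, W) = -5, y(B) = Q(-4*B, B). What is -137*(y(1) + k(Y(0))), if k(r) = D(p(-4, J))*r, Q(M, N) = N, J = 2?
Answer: 548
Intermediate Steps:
y(B) = B
p(q, W) = -5/3 (p(q, W) = (⅓)*(-5) = -5/3)
k(r) = -5*r/3
-137*(y(1) + k(Y(0))) = -137*(1 - 5/3*3) = -137*(1 - 5) = -137*(-4) = 548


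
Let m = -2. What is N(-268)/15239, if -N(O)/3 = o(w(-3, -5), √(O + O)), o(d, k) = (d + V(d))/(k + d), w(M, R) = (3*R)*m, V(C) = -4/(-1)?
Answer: -765/5470801 + 51*I*√134/5470801 ≈ -0.00013983 + 0.00010791*I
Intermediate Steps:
V(C) = 4 (V(C) = -4*(-1) = 4)
w(M, R) = -6*R (w(M, R) = (3*R)*(-2) = -6*R)
o(d, k) = (4 + d)/(d + k) (o(d, k) = (d + 4)/(k + d) = (4 + d)/(d + k))
N(O) = -102/(30 + √2*√O) (N(O) = -3*(4 - 6*(-5))/(-6*(-5) + √(O + O)) = -3*(4 + 30)/(30 + √(2*O)) = -3*34/(30 + √2*√O) = -102/(30 + √2*√O))
N(-268)/15239 = -102/(30 + √2*√(-268))/15239 = -102/(30 + √2*(2*I*√67))*(1/15239) = -102/(30 + 2*I*√134)*(1/15239) = -102/(15239*(30 + 2*I*√134))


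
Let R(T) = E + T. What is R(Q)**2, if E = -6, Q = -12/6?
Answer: 64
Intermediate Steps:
Q = -2 (Q = -12*1/6 = -2)
R(T) = -6 + T
R(Q)**2 = (-6 - 2)**2 = (-8)**2 = 64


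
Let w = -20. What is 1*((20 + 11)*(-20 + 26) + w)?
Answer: 166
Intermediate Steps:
1*((20 + 11)*(-20 + 26) + w) = 1*((20 + 11)*(-20 + 26) - 20) = 1*(31*6 - 20) = 1*(186 - 20) = 1*166 = 166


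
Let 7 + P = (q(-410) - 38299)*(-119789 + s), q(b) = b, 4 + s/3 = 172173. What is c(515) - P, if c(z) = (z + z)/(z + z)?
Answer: 15356557070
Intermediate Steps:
s = 516507 (s = -12 + 3*172173 = -12 + 516519 = 516507)
P = -15356557069 (P = -7 + (-410 - 38299)*(-119789 + 516507) = -7 - 38709*396718 = -7 - 15356557062 = -15356557069)
c(z) = 1 (c(z) = (2*z)/((2*z)) = (2*z)*(1/(2*z)) = 1)
c(515) - P = 1 - 1*(-15356557069) = 1 + 15356557069 = 15356557070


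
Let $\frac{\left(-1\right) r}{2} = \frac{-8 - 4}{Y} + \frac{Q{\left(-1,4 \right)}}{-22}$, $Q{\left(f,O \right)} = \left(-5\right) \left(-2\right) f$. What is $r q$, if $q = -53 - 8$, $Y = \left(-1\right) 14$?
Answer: $\frac{12322}{77} \approx 160.03$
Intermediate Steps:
$Y = -14$
$Q{\left(f,O \right)} = 10 f$
$q = -61$
$r = - \frac{202}{77}$ ($r = - 2 \left(\frac{-8 - 4}{-14} + \frac{10 \left(-1\right)}{-22}\right) = - 2 \left(\left(-12\right) \left(- \frac{1}{14}\right) - - \frac{5}{11}\right) = - 2 \left(\frac{6}{7} + \frac{5}{11}\right) = \left(-2\right) \frac{101}{77} = - \frac{202}{77} \approx -2.6234$)
$r q = \left(- \frac{202}{77}\right) \left(-61\right) = \frac{12322}{77}$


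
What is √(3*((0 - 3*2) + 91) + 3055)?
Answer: √3310 ≈ 57.533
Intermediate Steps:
√(3*((0 - 3*2) + 91) + 3055) = √(3*((0 - 6) + 91) + 3055) = √(3*(-6 + 91) + 3055) = √(3*85 + 3055) = √(255 + 3055) = √3310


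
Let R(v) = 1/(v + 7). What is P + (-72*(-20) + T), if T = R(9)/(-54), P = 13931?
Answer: 13280543/864 ≈ 15371.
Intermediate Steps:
R(v) = 1/(7 + v)
T = -1/864 (T = 1/((7 + 9)*(-54)) = -1/54/16 = (1/16)*(-1/54) = -1/864 ≈ -0.0011574)
P + (-72*(-20) + T) = 13931 + (-72*(-20) - 1/864) = 13931 + (1440 - 1/864) = 13931 + 1244159/864 = 13280543/864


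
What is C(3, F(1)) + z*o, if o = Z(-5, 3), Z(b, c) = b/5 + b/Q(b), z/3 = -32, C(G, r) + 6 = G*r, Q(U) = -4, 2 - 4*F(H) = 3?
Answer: -123/4 ≈ -30.750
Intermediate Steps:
F(H) = -1/4 (F(H) = 1/2 - 1/4*3 = 1/2 - 3/4 = -1/4)
C(G, r) = -6 + G*r
z = -96 (z = 3*(-32) = -96)
Z(b, c) = -b/20 (Z(b, c) = b/5 + b/(-4) = b*(1/5) + b*(-1/4) = b/5 - b/4 = -b/20)
o = 1/4 (o = -1/20*(-5) = 1/4 ≈ 0.25000)
C(3, F(1)) + z*o = (-6 + 3*(-1/4)) - 96*1/4 = (-6 - 3/4) - 24 = -27/4 - 24 = -123/4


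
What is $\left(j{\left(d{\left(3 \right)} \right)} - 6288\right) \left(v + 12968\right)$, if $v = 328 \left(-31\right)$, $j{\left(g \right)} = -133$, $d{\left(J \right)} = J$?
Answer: $-17978800$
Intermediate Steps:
$v = -10168$
$\left(j{\left(d{\left(3 \right)} \right)} - 6288\right) \left(v + 12968\right) = \left(-133 - 6288\right) \left(-10168 + 12968\right) = \left(-6421\right) 2800 = -17978800$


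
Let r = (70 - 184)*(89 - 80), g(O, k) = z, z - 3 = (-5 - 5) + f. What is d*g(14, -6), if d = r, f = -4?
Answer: 11286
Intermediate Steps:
z = -11 (z = 3 + ((-5 - 5) - 4) = 3 + (-10 - 4) = 3 - 14 = -11)
g(O, k) = -11
r = -1026 (r = -114*9 = -1026)
d = -1026
d*g(14, -6) = -1026*(-11) = 11286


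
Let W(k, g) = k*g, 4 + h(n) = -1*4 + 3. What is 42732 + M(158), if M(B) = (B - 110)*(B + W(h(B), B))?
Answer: 12396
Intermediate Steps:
h(n) = -5 (h(n) = -4 + (-1*4 + 3) = -4 + (-4 + 3) = -4 - 1 = -5)
W(k, g) = g*k
M(B) = -4*B*(-110 + B) (M(B) = (B - 110)*(B + B*(-5)) = (-110 + B)*(B - 5*B) = (-110 + B)*(-4*B) = -4*B*(-110 + B))
42732 + M(158) = 42732 + 4*158*(110 - 1*158) = 42732 + 4*158*(110 - 158) = 42732 + 4*158*(-48) = 42732 - 30336 = 12396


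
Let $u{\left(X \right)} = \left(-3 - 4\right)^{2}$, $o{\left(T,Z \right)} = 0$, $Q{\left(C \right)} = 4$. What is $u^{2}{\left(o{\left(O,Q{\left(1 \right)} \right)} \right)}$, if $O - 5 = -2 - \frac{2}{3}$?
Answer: $2401$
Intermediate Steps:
$O = \frac{7}{3}$ ($O = 5 - \left(2 + \frac{2}{3}\right) = 5 - \left(2 + 2 \cdot \frac{1}{3}\right) = 5 - \frac{8}{3} = \frac{7}{3} \approx 2.3333$)
$u{\left(X \right)} = 49$ ($u{\left(X \right)} = \left(-7\right)^{2} = 49$)
$u^{2}{\left(o{\left(O,Q{\left(1 \right)} \right)} \right)} = 49^{2} = 2401$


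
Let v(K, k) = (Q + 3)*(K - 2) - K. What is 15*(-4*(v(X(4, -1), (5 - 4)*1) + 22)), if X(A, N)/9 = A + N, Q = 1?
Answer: -5700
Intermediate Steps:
X(A, N) = 9*A + 9*N (X(A, N) = 9*(A + N) = 9*A + 9*N)
v(K, k) = -8 + 3*K (v(K, k) = (1 + 3)*(K - 2) - K = 4*(-2 + K) - K = (-8 + 4*K) - K = -8 + 3*K)
15*(-4*(v(X(4, -1), (5 - 4)*1) + 22)) = 15*(-4*((-8 + 3*(9*4 + 9*(-1))) + 22)) = 15*(-4*((-8 + 3*(36 - 9)) + 22)) = 15*(-4*((-8 + 3*27) + 22)) = 15*(-4*((-8 + 81) + 22)) = 15*(-4*(73 + 22)) = 15*(-4*95) = 15*(-380) = -5700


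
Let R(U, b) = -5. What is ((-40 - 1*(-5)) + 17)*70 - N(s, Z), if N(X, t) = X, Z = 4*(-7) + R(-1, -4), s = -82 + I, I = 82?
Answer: -1260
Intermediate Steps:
s = 0 (s = -82 + 82 = 0)
Z = -33 (Z = 4*(-7) - 5 = -28 - 5 = -33)
((-40 - 1*(-5)) + 17)*70 - N(s, Z) = ((-40 - 1*(-5)) + 17)*70 - 1*0 = ((-40 + 5) + 17)*70 + 0 = (-35 + 17)*70 + 0 = -18*70 + 0 = -1260 + 0 = -1260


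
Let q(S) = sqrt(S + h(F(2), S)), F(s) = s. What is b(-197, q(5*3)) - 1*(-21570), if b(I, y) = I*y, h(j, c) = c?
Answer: 21570 - 197*sqrt(30) ≈ 20491.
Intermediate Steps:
q(S) = sqrt(2)*sqrt(S) (q(S) = sqrt(S + S) = sqrt(2*S) = sqrt(2)*sqrt(S))
b(-197, q(5*3)) - 1*(-21570) = -197*sqrt(2)*sqrt(5*3) - 1*(-21570) = -197*sqrt(2)*sqrt(15) + 21570 = -197*sqrt(30) + 21570 = 21570 - 197*sqrt(30)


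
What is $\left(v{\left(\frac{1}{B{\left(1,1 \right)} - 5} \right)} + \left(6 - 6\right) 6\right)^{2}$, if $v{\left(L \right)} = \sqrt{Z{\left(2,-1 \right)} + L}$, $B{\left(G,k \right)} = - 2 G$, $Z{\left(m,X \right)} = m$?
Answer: $\frac{13}{7} \approx 1.8571$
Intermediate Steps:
$v{\left(L \right)} = \sqrt{2 + L}$
$\left(v{\left(\frac{1}{B{\left(1,1 \right)} - 5} \right)} + \left(6 - 6\right) 6\right)^{2} = \left(\sqrt{2 + \frac{1}{\left(-2\right) 1 - 5}} + \left(6 - 6\right) 6\right)^{2} = \left(\sqrt{2 + \frac{1}{-2 - 5}} + 0 \cdot 6\right)^{2} = \left(\sqrt{2 + \frac{1}{-7}} + 0\right)^{2} = \left(\sqrt{2 - \frac{1}{7}} + 0\right)^{2} = \left(\sqrt{\frac{13}{7}} + 0\right)^{2} = \left(\frac{\sqrt{91}}{7} + 0\right)^{2} = \left(\frac{\sqrt{91}}{7}\right)^{2} = \frac{13}{7}$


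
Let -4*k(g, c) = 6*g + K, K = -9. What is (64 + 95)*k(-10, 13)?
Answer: 10971/4 ≈ 2742.8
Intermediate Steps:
k(g, c) = 9/4 - 3*g/2 (k(g, c) = -(6*g - 9)/4 = -(-9 + 6*g)/4 = 9/4 - 3*g/2)
(64 + 95)*k(-10, 13) = (64 + 95)*(9/4 - 3/2*(-10)) = 159*(9/4 + 15) = 159*(69/4) = 10971/4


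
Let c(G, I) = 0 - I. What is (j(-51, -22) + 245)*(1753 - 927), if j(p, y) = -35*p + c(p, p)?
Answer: 1718906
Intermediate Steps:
c(G, I) = -I
j(p, y) = -36*p (j(p, y) = -35*p - p = -36*p)
(j(-51, -22) + 245)*(1753 - 927) = (-36*(-51) + 245)*(1753 - 927) = (1836 + 245)*826 = 2081*826 = 1718906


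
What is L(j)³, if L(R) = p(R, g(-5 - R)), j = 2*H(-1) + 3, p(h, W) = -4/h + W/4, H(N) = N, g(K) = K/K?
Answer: -3375/64 ≈ -52.734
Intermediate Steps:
g(K) = 1
p(h, W) = -4/h + W/4 (p(h, W) = -4/h + W*(¼) = -4/h + W/4)
j = 1 (j = 2*(-1) + 3 = -2 + 3 = 1)
L(R) = ¼ - 4/R (L(R) = -4/R + (¼)*1 = -4/R + ¼ = ¼ - 4/R)
L(j)³ = ((¼)*(-16 + 1)/1)³ = ((¼)*1*(-15))³ = (-15/4)³ = -3375/64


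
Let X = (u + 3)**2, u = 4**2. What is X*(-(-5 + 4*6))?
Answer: -6859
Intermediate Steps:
u = 16
X = 361 (X = (16 + 3)**2 = 19**2 = 361)
X*(-(-5 + 4*6)) = 361*(-(-5 + 4*6)) = 361*(-(-5 + 24)) = 361*(-1*19) = 361*(-19) = -6859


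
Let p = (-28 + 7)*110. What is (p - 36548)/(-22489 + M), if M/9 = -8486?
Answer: 38858/98863 ≈ 0.39305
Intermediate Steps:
p = -2310 (p = -21*110 = -2310)
M = -76374 (M = 9*(-8486) = -76374)
(p - 36548)/(-22489 + M) = (-2310 - 36548)/(-22489 - 76374) = -38858/(-98863) = -38858*(-1/98863) = 38858/98863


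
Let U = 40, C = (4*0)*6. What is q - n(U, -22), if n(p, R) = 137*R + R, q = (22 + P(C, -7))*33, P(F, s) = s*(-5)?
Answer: 4917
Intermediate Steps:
C = 0 (C = 0*6 = 0)
P(F, s) = -5*s
q = 1881 (q = (22 - 5*(-7))*33 = (22 + 35)*33 = 57*33 = 1881)
n(p, R) = 138*R
q - n(U, -22) = 1881 - 138*(-22) = 1881 - 1*(-3036) = 1881 + 3036 = 4917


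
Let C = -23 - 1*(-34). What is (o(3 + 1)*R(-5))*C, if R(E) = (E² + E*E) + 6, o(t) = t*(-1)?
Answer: -2464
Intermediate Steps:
o(t) = -t
C = 11 (C = -23 + 34 = 11)
R(E) = 6 + 2*E² (R(E) = (E² + E²) + 6 = 2*E² + 6 = 6 + 2*E²)
(o(3 + 1)*R(-5))*C = ((-(3 + 1))*(6 + 2*(-5)²))*11 = ((-1*4)*(6 + 2*25))*11 = -4*(6 + 50)*11 = -4*56*11 = -224*11 = -2464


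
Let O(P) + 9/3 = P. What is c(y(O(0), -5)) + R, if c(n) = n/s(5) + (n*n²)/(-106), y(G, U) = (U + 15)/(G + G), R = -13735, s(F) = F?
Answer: -39310399/2862 ≈ -13735.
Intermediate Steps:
O(P) = -3 + P
y(G, U) = (15 + U)/(2*G) (y(G, U) = (15 + U)/((2*G)) = (15 + U)*(1/(2*G)) = (15 + U)/(2*G))
c(n) = -n³/106 + n/5 (c(n) = n/5 + (n*n²)/(-106) = n*(⅕) + n³*(-1/106) = n/5 - n³/106 = -n³/106 + n/5)
c(y(O(0), -5)) + R = (-(15 - 5)³/(8*(-3 + 0)³)/106 + ((15 - 5)/(2*(-3 + 0)))/5) - 13735 = (-((½)*10/(-3))³/106 + ((½)*10/(-3))/5) - 13735 = (-((½)*(-⅓)*10)³/106 + ((½)*(-⅓)*10)/5) - 13735 = (-(-5/3)³/106 + (⅕)*(-5/3)) - 13735 = (-1/106*(-125/27) - ⅓) - 13735 = (125/2862 - ⅓) - 13735 = -829/2862 - 13735 = -39310399/2862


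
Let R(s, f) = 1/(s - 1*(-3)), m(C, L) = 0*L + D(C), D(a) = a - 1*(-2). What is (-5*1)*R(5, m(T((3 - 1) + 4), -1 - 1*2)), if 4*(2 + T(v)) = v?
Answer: -5/8 ≈ -0.62500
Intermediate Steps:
D(a) = 2 + a (D(a) = a + 2 = 2 + a)
T(v) = -2 + v/4
m(C, L) = 2 + C (m(C, L) = 0*L + (2 + C) = 0 + (2 + C) = 2 + C)
R(s, f) = 1/(3 + s) (R(s, f) = 1/(s + 3) = 1/(3 + s))
(-5*1)*R(5, m(T((3 - 1) + 4), -1 - 1*2)) = (-5*1)/(3 + 5) = -5/8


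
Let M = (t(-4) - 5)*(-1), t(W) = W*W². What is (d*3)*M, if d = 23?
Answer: 4761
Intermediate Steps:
t(W) = W³
M = 69 (M = ((-4)³ - 5)*(-1) = (-64 - 5)*(-1) = -69*(-1) = 69)
(d*3)*M = (23*3)*69 = 69*69 = 4761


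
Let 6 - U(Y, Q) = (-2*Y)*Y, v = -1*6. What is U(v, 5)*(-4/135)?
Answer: -104/45 ≈ -2.3111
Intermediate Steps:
v = -6
U(Y, Q) = 6 + 2*Y**2 (U(Y, Q) = 6 - (-2*Y)*Y = 6 - (-2)*Y**2 = 6 + 2*Y**2)
U(v, 5)*(-4/135) = (6 + 2*(-6)**2)*(-4/135) = (6 + 2*36)*(-4*1/135) = (6 + 72)*(-4/135) = 78*(-4/135) = -104/45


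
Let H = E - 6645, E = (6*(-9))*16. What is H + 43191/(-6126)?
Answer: -15347775/2042 ≈ -7516.0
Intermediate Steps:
E = -864 (E = -54*16 = -864)
H = -7509 (H = -864 - 6645 = -7509)
H + 43191/(-6126) = -7509 + 43191/(-6126) = -7509 + 43191*(-1/6126) = -7509 - 14397/2042 = -15347775/2042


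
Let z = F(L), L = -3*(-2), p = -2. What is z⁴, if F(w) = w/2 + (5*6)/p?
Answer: 20736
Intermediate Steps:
L = 6
F(w) = -15 + w/2 (F(w) = w/2 + (5*6)/(-2) = w*(½) + 30*(-½) = w/2 - 15 = -15 + w/2)
z = -12 (z = -15 + (½)*6 = -15 + 3 = -12)
z⁴ = (-12)⁴ = 20736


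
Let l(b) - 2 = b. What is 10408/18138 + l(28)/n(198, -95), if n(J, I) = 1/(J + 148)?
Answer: 94141424/9069 ≈ 10381.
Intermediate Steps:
l(b) = 2 + b
n(J, I) = 1/(148 + J)
10408/18138 + l(28)/n(198, -95) = 10408/18138 + (2 + 28)/(1/(148 + 198)) = 10408*(1/18138) + 30/(1/346) = 5204/9069 + 30/(1/346) = 5204/9069 + 30*346 = 5204/9069 + 10380 = 94141424/9069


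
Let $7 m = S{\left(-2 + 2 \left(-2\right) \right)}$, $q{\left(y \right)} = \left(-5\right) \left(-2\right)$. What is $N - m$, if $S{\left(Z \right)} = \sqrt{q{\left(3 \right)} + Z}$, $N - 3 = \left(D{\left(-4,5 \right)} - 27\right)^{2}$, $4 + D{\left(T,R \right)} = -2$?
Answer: $\frac{7642}{7} \approx 1091.7$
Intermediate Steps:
$D{\left(T,R \right)} = -6$ ($D{\left(T,R \right)} = -4 - 2 = -6$)
$q{\left(y \right)} = 10$
$N = 1092$ ($N = 3 + \left(-6 - 27\right)^{2} = 3 + \left(-33\right)^{2} = 3 + 1089 = 1092$)
$S{\left(Z \right)} = \sqrt{10 + Z}$
$m = \frac{2}{7}$ ($m = \frac{\sqrt{10 + \left(-2 + 2 \left(-2\right)\right)}}{7} = \frac{\sqrt{10 - 6}}{7} = \frac{\sqrt{4}}{7} = \frac{1}{7} \cdot 2 = \frac{2}{7} \approx 0.28571$)
$N - m = 1092 - \frac{2}{7} = \frac{7642}{7}$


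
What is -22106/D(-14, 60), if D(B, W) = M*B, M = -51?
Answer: -1579/51 ≈ -30.961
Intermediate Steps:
D(B, W) = -51*B
-22106/D(-14, 60) = -22106/((-51*(-14))) = -22106/714 = -22106*1/714 = -1579/51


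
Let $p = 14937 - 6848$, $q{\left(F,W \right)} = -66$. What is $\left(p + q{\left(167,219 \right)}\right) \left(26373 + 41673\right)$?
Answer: $545933058$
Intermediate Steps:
$p = 8089$
$\left(p + q{\left(167,219 \right)}\right) \left(26373 + 41673\right) = \left(8089 - 66\right) \left(26373 + 41673\right) = 8023 \cdot 68046 = 545933058$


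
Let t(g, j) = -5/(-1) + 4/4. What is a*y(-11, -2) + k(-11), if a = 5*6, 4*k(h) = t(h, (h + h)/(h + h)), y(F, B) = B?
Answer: -117/2 ≈ -58.500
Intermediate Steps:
t(g, j) = 6 (t(g, j) = -5*(-1) + 4*(1/4) = 5 + 1 = 6)
k(h) = 3/2 (k(h) = (1/4)*6 = 3/2)
a = 30
a*y(-11, -2) + k(-11) = 30*(-2) + 3/2 = -60 + 3/2 = -117/2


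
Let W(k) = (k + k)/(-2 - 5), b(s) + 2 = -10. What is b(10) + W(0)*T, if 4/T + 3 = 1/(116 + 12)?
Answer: -12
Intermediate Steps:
b(s) = -12 (b(s) = -2 - 10 = -12)
W(k) = -2*k/7 (W(k) = (2*k)/(-7) = (2*k)*(-⅐) = -2*k/7)
T = -512/383 (T = 4/(-3 + 1/(116 + 12)) = 4/(-3 + 1/128) = 4/(-383/128) = 4*(-128/383) = -512/383 ≈ -1.3368)
b(10) + W(0)*T = -12 - 2/7*0*(-512/383) = -12 + 0*(-512/383) = -12 + 0 = -12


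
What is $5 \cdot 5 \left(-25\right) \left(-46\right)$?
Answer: $28750$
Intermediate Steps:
$5 \cdot 5 \left(-25\right) \left(-46\right) = 25 \left(-25\right) \left(-46\right) = \left(-625\right) \left(-46\right) = 28750$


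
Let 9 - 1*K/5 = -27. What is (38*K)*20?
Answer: 136800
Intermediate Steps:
K = 180 (K = 45 - 5*(-27) = 45 + 135 = 180)
(38*K)*20 = (38*180)*20 = 6840*20 = 136800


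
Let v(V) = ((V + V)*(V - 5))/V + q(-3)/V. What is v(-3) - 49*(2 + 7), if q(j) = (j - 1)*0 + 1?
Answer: -1372/3 ≈ -457.33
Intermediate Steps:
q(j) = 1 (q(j) = (-1 + j)*0 + 1 = 0 + 1 = 1)
v(V) = -10 + 1/V + 2*V (v(V) = ((V + V)*(V - 5))/V + 1/V = ((2*V)*(-5 + V))/V + 1/V = (2*V*(-5 + V))/V + 1/V = (-10 + 2*V) + 1/V = -10 + 1/V + 2*V)
v(-3) - 49*(2 + 7) = (-10 + 1/(-3) + 2*(-3)) - 49*(2 + 7) = (-10 - ⅓ - 6) - 49*9 = -49/3 - 441 = -1372/3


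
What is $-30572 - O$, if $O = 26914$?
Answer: $-57486$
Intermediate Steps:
$-30572 - O = -30572 - 26914 = -57486$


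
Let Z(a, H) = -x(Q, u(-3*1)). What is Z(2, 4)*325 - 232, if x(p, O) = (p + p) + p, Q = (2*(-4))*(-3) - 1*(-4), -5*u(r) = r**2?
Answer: -27532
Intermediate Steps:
u(r) = -r**2/5
Q = 28 (Q = -8*(-3) + 4 = 24 + 4 = 28)
x(p, O) = 3*p (x(p, O) = 2*p + p = 3*p)
Z(a, H) = -84 (Z(a, H) = -3*28 = -1*84 = -84)
Z(2, 4)*325 - 232 = -84*325 - 232 = -27300 - 232 = -27532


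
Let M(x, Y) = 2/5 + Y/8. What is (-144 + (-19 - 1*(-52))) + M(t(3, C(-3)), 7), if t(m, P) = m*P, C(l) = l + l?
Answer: -4389/40 ≈ -109.72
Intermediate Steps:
C(l) = 2*l
t(m, P) = P*m
M(x, Y) = ⅖ + Y/8 (M(x, Y) = 2*(⅕) + Y*(⅛) = ⅖ + Y/8)
(-144 + (-19 - 1*(-52))) + M(t(3, C(-3)), 7) = (-144 + (-19 - 1*(-52))) + (⅖ + (⅛)*7) = (-144 + (-19 + 52)) + (⅖ + 7/8) = (-144 + 33) + 51/40 = -111 + 51/40 = -4389/40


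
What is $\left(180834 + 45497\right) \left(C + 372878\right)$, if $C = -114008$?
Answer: $58590305970$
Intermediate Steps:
$\left(180834 + 45497\right) \left(C + 372878\right) = \left(180834 + 45497\right) \left(-114008 + 372878\right) = 226331 \cdot 258870 = 58590305970$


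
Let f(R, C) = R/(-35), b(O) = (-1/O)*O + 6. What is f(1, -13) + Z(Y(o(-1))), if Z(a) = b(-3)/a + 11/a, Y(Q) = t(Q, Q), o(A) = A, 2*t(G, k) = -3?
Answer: -1123/105 ≈ -10.695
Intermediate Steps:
t(G, k) = -3/2 (t(G, k) = (1/2)*(-3) = -3/2)
b(O) = 5 (b(O) = -1 + 6 = 5)
Y(Q) = -3/2
f(R, C) = -R/35 (f(R, C) = R*(-1/35) = -R/35)
Z(a) = 16/a (Z(a) = 5/a + 11/a = 16/a)
f(1, -13) + Z(Y(o(-1))) = -1/35*1 + 16/(-3/2) = -1/35 + 16*(-2/3) = -1/35 - 32/3 = -1123/105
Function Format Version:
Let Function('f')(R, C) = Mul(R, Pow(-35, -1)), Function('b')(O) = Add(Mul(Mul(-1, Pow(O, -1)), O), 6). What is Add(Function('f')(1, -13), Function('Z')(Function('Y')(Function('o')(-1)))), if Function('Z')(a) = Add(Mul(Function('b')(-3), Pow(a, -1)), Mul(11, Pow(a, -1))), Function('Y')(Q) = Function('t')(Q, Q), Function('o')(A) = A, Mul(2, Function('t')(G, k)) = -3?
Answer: Rational(-1123, 105) ≈ -10.695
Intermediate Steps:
Function('t')(G, k) = Rational(-3, 2) (Function('t')(G, k) = Mul(Rational(1, 2), -3) = Rational(-3, 2))
Function('b')(O) = 5 (Function('b')(O) = Add(-1, 6) = 5)
Function('Y')(Q) = Rational(-3, 2)
Function('f')(R, C) = Mul(Rational(-1, 35), R) (Function('f')(R, C) = Mul(R, Rational(-1, 35)) = Mul(Rational(-1, 35), R))
Function('Z')(a) = Mul(16, Pow(a, -1)) (Function('Z')(a) = Add(Mul(5, Pow(a, -1)), Mul(11, Pow(a, -1))) = Mul(16, Pow(a, -1)))
Add(Function('f')(1, -13), Function('Z')(Function('Y')(Function('o')(-1)))) = Add(Mul(Rational(-1, 35), 1), Mul(16, Pow(Rational(-3, 2), -1))) = Add(Rational(-1, 35), Mul(16, Rational(-2, 3))) = Add(Rational(-1, 35), Rational(-32, 3)) = Rational(-1123, 105)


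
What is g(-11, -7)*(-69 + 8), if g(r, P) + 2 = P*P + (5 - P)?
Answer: -3599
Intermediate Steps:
g(r, P) = 3 + P² - P (g(r, P) = -2 + (P*P + (5 - P)) = -2 + (P² + (5 - P)) = -2 + (5 + P² - P) = 3 + P² - P)
g(-11, -7)*(-69 + 8) = (3 + (-7)² - 1*(-7))*(-69 + 8) = (3 + 49 + 7)*(-61) = 59*(-61) = -3599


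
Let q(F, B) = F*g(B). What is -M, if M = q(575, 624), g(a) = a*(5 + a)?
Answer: -225685200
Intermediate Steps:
q(F, B) = B*F*(5 + B) (q(F, B) = F*(B*(5 + B)) = B*F*(5 + B))
M = 225685200 (M = 624*575*(5 + 624) = 624*575*629 = 225685200)
-M = -1*225685200 = -225685200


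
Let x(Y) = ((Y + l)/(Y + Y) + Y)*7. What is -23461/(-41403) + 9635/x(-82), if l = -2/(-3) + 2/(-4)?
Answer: -379364705801/23242774737 ≈ -16.322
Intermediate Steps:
l = ⅙ (l = -2*(-⅓) + 2*(-¼) = ⅔ - ½ = ⅙ ≈ 0.16667)
x(Y) = 7*Y + 7*(⅙ + Y)/(2*Y) (x(Y) = ((Y + ⅙)/(Y + Y) + Y)*7 = ((⅙ + Y)/((2*Y)) + Y)*7 = ((⅙ + Y)*(1/(2*Y)) + Y)*7 = ((⅙ + Y)/(2*Y) + Y)*7 = (Y + (⅙ + Y)/(2*Y))*7 = 7*Y + 7*(⅙ + Y)/(2*Y))
-23461/(-41403) + 9635/x(-82) = -23461/(-41403) + 9635/(7/2 + 7*(-82) + (7/12)/(-82)) = -23461*(-1/41403) + 9635/(7/2 - 574 + (7/12)*(-1/82)) = 23461/41403 + 9635/(7/2 - 574 - 7/984) = 23461/41403 + 9635/(-561379/984) = 23461/41403 + 9635*(-984/561379) = 23461/41403 - 9480840/561379 = -379364705801/23242774737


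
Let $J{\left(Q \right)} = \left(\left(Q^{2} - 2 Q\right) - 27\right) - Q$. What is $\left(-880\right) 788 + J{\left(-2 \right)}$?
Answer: $-693457$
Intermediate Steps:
$J{\left(Q \right)} = -27 + Q^{2} - 3 Q$ ($J{\left(Q \right)} = \left(-27 + Q^{2} - 2 Q\right) - Q = -27 + Q^{2} - 3 Q$)
$\left(-880\right) 788 + J{\left(-2 \right)} = \left(-880\right) 788 - \left(21 - 4\right) = -693440 + \left(-27 + 4 + 6\right) = -693440 - 17 = -693457$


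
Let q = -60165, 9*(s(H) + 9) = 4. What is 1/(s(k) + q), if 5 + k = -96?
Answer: -9/541562 ≈ -1.6619e-5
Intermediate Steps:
k = -101 (k = -5 - 96 = -101)
s(H) = -77/9 (s(H) = -9 + (⅑)*4 = -9 + 4/9 = -77/9)
1/(s(k) + q) = 1/(-77/9 - 60165) = 1/(-541562/9) = -9/541562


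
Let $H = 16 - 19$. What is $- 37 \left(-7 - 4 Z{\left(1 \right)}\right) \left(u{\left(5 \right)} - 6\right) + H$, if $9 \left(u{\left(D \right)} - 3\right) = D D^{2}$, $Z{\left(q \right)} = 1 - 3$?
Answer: $- \frac{3653}{9} \approx -405.89$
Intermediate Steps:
$Z{\left(q \right)} = -2$
$u{\left(D \right)} = 3 + \frac{D^{3}}{9}$ ($u{\left(D \right)} = 3 + \frac{D D^{2}}{9} = 3 + \frac{D^{3}}{9}$)
$H = -3$
$- 37 \left(-7 - 4 Z{\left(1 \right)}\right) \left(u{\left(5 \right)} - 6\right) + H = - 37 \left(-7 - -8\right) \left(\left(3 + \frac{5^{3}}{9}\right) - 6\right) - 3 = - 37 \left(-7 + 8\right) \left(\left(3 + \frac{1}{9} \cdot 125\right) - 6\right) - 3 = - 37 \cdot 1 \left(\left(3 + \frac{125}{9}\right) - 6\right) - 3 = - 37 \cdot 1 \left(\frac{152}{9} - 6\right) - 3 = - 37 \cdot 1 \cdot \frac{98}{9} - 3 = \left(-37\right) \frac{98}{9} - 3 = - \frac{3626}{9} - 3 = - \frac{3653}{9}$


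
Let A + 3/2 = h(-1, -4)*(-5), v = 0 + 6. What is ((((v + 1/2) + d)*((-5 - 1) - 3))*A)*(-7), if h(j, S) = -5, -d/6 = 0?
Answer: 38493/4 ≈ 9623.3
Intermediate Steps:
d = 0 (d = -6*0 = 0)
v = 6
A = 47/2 (A = -3/2 - 5*(-5) = -3/2 + 25 = 47/2 ≈ 23.500)
((((v + 1/2) + d)*((-5 - 1) - 3))*A)*(-7) = ((((6 + 1/2) + 0)*((-5 - 1) - 3))*(47/2))*(-7) = ((((6 + 1/2) + 0)*(-6 - 3))*(47/2))*(-7) = (((13/2 + 0)*(-9))*(47/2))*(-7) = (((13/2)*(-9))*(47/2))*(-7) = -117/2*47/2*(-7) = -5499/4*(-7) = 38493/4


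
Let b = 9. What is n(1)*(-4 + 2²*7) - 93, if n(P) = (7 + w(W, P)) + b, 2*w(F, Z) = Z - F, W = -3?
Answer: 339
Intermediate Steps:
w(F, Z) = Z/2 - F/2 (w(F, Z) = (Z - F)/2 = Z/2 - F/2)
n(P) = 35/2 + P/2 (n(P) = (7 + (P/2 - ½*(-3))) + 9 = (7 + (P/2 + 3/2)) + 9 = (7 + (3/2 + P/2)) + 9 = (17/2 + P/2) + 9 = 35/2 + P/2)
n(1)*(-4 + 2²*7) - 93 = (35/2 + (½)*1)*(-4 + 2²*7) - 93 = (35/2 + ½)*(-4 + 4*7) - 93 = 18*(-4 + 28) - 93 = 18*24 - 93 = 432 - 93 = 339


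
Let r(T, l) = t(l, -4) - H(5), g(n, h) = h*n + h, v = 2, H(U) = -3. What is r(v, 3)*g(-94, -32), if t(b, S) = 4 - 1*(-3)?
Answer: 29760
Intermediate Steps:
t(b, S) = 7 (t(b, S) = 4 + 3 = 7)
g(n, h) = h + h*n
r(T, l) = 10 (r(T, l) = 7 - 1*(-3) = 7 + 3 = 10)
r(v, 3)*g(-94, -32) = 10*(-32*(1 - 94)) = 10*(-32*(-93)) = 10*2976 = 29760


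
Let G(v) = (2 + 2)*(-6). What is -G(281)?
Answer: 24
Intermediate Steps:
G(v) = -24 (G(v) = 4*(-6) = -24)
-G(281) = -1*(-24) = 24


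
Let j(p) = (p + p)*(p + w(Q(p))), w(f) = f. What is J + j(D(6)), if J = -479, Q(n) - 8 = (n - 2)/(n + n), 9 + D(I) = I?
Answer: -514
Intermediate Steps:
D(I) = -9 + I
Q(n) = 8 + (-2 + n)/(2*n) (Q(n) = 8 + (n - 2)/(n + n) = 8 + (-2 + n)/((2*n)) = 8 + (-2 + n)*(1/(2*n)) = 8 + (-2 + n)/(2*n))
j(p) = 2*p*(17/2 + p - 1/p) (j(p) = (p + p)*(p + (17/2 - 1/p)) = (2*p)*(17/2 + p - 1/p) = 2*p*(17/2 + p - 1/p))
J + j(D(6)) = -479 + (-2 + 2*(-9 + 6)² + 17*(-9 + 6)) = -479 + (-2 + 2*(-3)² + 17*(-3)) = -479 + (-2 + 2*9 - 51) = -479 + (-2 + 18 - 51) = -479 - 35 = -514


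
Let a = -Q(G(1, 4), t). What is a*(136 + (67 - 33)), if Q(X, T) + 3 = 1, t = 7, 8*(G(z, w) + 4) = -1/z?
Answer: 340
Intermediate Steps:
G(z, w) = -4 - 1/(8*z) (G(z, w) = -4 + (-1/z)/8 = -4 - 1/(8*z))
Q(X, T) = -2 (Q(X, T) = -3 + 1 = -2)
a = 2 (a = -1*(-2) = 2)
a*(136 + (67 - 33)) = 2*(136 + (67 - 33)) = 2*(136 + 34) = 2*170 = 340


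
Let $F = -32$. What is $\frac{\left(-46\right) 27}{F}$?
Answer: $\frac{621}{16} \approx 38.813$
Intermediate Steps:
$\frac{\left(-46\right) 27}{F} = \frac{\left(-46\right) 27}{-32} = \left(-1242\right) \left(- \frac{1}{32}\right) = \frac{621}{16}$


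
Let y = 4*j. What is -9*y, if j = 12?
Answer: -432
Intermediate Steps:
y = 48 (y = 4*12 = 48)
-9*y = -9*48 = -432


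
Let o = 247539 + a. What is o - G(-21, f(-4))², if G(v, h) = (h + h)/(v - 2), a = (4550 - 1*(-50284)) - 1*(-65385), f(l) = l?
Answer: 194543918/529 ≈ 3.6776e+5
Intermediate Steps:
a = 120219 (a = (4550 + 50284) + 65385 = 54834 + 65385 = 120219)
G(v, h) = 2*h/(-2 + v) (G(v, h) = (2*h)/(-2 + v) = 2*h/(-2 + v))
o = 367758 (o = 247539 + 120219 = 367758)
o - G(-21, f(-4))² = 367758 - (2*(-4)/(-2 - 21))² = 367758 - (2*(-4)/(-23))² = 367758 - (2*(-4)*(-1/23))² = 367758 - (8/23)² = 367758 - 1*64/529 = 367758 - 64/529 = 194543918/529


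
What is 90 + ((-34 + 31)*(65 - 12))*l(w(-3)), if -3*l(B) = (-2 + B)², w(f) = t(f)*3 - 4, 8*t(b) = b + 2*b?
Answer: 303885/64 ≈ 4748.2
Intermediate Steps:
t(b) = 3*b/8 (t(b) = (b + 2*b)/8 = (3*b)/8 = 3*b/8)
w(f) = -4 + 9*f/8 (w(f) = (3*f/8)*3 - 4 = 9*f/8 - 4 = -4 + 9*f/8)
l(B) = -(-2 + B)²/3
90 + ((-34 + 31)*(65 - 12))*l(w(-3)) = 90 + ((-34 + 31)*(65 - 12))*(-(-2 + (-4 + (9/8)*(-3)))²/3) = 90 + (-3*53)*(-(-2 + (-4 - 27/8))²/3) = 90 - (-53)*(-2 - 59/8)² = 90 - (-53)*(-75/8)² = 90 - (-53)*5625/64 = 90 - 159*(-1875/64) = 90 + 298125/64 = 303885/64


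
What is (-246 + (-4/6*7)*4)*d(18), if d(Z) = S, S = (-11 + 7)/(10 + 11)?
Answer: 3176/63 ≈ 50.413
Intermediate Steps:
S = -4/21 ≈ -0.19048
d(Z) = -4/21
(-246 + (-4/6*7)*4)*d(18) = (-246 + (-4/6*7)*4)*(-4/21) = (-246 + (-4*1/6*7)*4)*(-4/21) = (-246 - 2/3*7*4)*(-4/21) = (-246 - 14/3*4)*(-4/21) = (-246 - 56/3)*(-4/21) = -794/3*(-4/21) = 3176/63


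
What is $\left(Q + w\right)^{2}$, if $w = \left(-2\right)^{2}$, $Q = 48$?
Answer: $2704$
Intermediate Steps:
$w = 4$
$\left(Q + w\right)^{2} = \left(48 + 4\right)^{2} = 52^{2} = 2704$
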